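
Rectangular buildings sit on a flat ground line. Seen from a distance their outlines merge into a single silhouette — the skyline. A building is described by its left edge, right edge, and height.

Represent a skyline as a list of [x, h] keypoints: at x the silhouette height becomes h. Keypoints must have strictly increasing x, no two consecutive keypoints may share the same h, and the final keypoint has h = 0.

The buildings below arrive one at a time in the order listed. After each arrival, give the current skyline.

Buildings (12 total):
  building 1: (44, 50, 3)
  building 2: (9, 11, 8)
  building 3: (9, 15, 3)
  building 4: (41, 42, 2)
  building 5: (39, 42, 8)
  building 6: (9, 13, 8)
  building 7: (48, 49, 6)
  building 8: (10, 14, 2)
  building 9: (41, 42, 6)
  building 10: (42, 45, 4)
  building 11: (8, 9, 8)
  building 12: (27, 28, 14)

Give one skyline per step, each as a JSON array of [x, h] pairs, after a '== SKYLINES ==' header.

== SKYLINES ==
[[44,3],[50,0]]
[[9,8],[11,0],[44,3],[50,0]]
[[9,8],[11,3],[15,0],[44,3],[50,0]]
[[9,8],[11,3],[15,0],[41,2],[42,0],[44,3],[50,0]]
[[9,8],[11,3],[15,0],[39,8],[42,0],[44,3],[50,0]]
[[9,8],[13,3],[15,0],[39,8],[42,0],[44,3],[50,0]]
[[9,8],[13,3],[15,0],[39,8],[42,0],[44,3],[48,6],[49,3],[50,0]]
[[9,8],[13,3],[15,0],[39,8],[42,0],[44,3],[48,6],[49,3],[50,0]]
[[9,8],[13,3],[15,0],[39,8],[42,0],[44,3],[48,6],[49,3],[50,0]]
[[9,8],[13,3],[15,0],[39,8],[42,4],[45,3],[48,6],[49,3],[50,0]]
[[8,8],[13,3],[15,0],[39,8],[42,4],[45,3],[48,6],[49,3],[50,0]]
[[8,8],[13,3],[15,0],[27,14],[28,0],[39,8],[42,4],[45,3],[48,6],[49,3],[50,0]]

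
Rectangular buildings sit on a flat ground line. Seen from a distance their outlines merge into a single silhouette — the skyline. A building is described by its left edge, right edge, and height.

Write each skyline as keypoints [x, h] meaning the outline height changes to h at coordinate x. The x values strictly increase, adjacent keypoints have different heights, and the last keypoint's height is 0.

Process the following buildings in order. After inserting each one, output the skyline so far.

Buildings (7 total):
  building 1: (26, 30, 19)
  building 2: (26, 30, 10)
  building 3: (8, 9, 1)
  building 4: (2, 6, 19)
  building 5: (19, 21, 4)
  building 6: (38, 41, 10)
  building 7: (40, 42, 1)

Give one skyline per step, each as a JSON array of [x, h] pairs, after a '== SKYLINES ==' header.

== SKYLINES ==
[[26,19],[30,0]]
[[26,19],[30,0]]
[[8,1],[9,0],[26,19],[30,0]]
[[2,19],[6,0],[8,1],[9,0],[26,19],[30,0]]
[[2,19],[6,0],[8,1],[9,0],[19,4],[21,0],[26,19],[30,0]]
[[2,19],[6,0],[8,1],[9,0],[19,4],[21,0],[26,19],[30,0],[38,10],[41,0]]
[[2,19],[6,0],[8,1],[9,0],[19,4],[21,0],[26,19],[30,0],[38,10],[41,1],[42,0]]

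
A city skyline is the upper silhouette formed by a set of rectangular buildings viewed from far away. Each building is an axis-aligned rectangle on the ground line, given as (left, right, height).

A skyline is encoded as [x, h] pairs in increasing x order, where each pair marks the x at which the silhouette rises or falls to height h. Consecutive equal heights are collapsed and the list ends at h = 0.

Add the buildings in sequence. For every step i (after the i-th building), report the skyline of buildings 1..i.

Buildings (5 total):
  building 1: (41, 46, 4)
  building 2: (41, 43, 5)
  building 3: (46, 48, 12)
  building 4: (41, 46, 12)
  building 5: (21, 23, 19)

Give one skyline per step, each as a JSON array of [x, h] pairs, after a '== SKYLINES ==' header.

== SKYLINES ==
[[41,4],[46,0]]
[[41,5],[43,4],[46,0]]
[[41,5],[43,4],[46,12],[48,0]]
[[41,12],[48,0]]
[[21,19],[23,0],[41,12],[48,0]]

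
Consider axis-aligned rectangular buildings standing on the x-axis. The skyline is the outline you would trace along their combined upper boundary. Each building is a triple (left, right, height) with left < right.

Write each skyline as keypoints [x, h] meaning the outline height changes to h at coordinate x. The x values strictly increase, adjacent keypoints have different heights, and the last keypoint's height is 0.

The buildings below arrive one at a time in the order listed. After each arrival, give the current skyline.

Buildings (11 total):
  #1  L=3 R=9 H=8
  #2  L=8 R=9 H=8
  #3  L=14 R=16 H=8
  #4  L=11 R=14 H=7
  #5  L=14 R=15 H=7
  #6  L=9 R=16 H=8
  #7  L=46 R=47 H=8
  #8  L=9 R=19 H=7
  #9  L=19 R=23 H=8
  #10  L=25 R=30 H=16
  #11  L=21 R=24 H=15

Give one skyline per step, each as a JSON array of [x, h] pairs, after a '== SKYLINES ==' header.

== SKYLINES ==
[[3,8],[9,0]]
[[3,8],[9,0]]
[[3,8],[9,0],[14,8],[16,0]]
[[3,8],[9,0],[11,7],[14,8],[16,0]]
[[3,8],[9,0],[11,7],[14,8],[16,0]]
[[3,8],[16,0]]
[[3,8],[16,0],[46,8],[47,0]]
[[3,8],[16,7],[19,0],[46,8],[47,0]]
[[3,8],[16,7],[19,8],[23,0],[46,8],[47,0]]
[[3,8],[16,7],[19,8],[23,0],[25,16],[30,0],[46,8],[47,0]]
[[3,8],[16,7],[19,8],[21,15],[24,0],[25,16],[30,0],[46,8],[47,0]]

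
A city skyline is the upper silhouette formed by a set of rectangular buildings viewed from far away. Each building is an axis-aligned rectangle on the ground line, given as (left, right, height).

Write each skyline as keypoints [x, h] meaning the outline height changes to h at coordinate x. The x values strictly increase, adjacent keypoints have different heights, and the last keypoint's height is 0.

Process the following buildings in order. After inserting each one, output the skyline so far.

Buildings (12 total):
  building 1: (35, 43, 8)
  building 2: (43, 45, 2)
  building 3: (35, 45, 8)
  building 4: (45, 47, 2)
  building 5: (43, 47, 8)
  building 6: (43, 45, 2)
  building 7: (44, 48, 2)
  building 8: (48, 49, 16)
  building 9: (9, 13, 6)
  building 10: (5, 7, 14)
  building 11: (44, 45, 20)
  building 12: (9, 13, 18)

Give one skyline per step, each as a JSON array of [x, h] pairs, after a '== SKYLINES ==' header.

== SKYLINES ==
[[35,8],[43,0]]
[[35,8],[43,2],[45,0]]
[[35,8],[45,0]]
[[35,8],[45,2],[47,0]]
[[35,8],[47,0]]
[[35,8],[47,0]]
[[35,8],[47,2],[48,0]]
[[35,8],[47,2],[48,16],[49,0]]
[[9,6],[13,0],[35,8],[47,2],[48,16],[49,0]]
[[5,14],[7,0],[9,6],[13,0],[35,8],[47,2],[48,16],[49,0]]
[[5,14],[7,0],[9,6],[13,0],[35,8],[44,20],[45,8],[47,2],[48,16],[49,0]]
[[5,14],[7,0],[9,18],[13,0],[35,8],[44,20],[45,8],[47,2],[48,16],[49,0]]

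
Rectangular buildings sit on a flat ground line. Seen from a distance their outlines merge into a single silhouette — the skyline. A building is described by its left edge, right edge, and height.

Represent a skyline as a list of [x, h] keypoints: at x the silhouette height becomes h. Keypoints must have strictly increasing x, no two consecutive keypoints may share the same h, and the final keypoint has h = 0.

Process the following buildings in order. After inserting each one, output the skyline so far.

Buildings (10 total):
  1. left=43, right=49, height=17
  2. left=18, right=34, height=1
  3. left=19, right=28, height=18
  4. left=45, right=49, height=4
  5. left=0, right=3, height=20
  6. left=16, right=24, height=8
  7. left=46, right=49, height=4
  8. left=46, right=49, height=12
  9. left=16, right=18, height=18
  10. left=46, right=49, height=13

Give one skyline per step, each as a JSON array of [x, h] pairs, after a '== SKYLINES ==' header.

== SKYLINES ==
[[43,17],[49,0]]
[[18,1],[34,0],[43,17],[49,0]]
[[18,1],[19,18],[28,1],[34,0],[43,17],[49,0]]
[[18,1],[19,18],[28,1],[34,0],[43,17],[49,0]]
[[0,20],[3,0],[18,1],[19,18],[28,1],[34,0],[43,17],[49,0]]
[[0,20],[3,0],[16,8],[19,18],[28,1],[34,0],[43,17],[49,0]]
[[0,20],[3,0],[16,8],[19,18],[28,1],[34,0],[43,17],[49,0]]
[[0,20],[3,0],[16,8],[19,18],[28,1],[34,0],[43,17],[49,0]]
[[0,20],[3,0],[16,18],[18,8],[19,18],[28,1],[34,0],[43,17],[49,0]]
[[0,20],[3,0],[16,18],[18,8],[19,18],[28,1],[34,0],[43,17],[49,0]]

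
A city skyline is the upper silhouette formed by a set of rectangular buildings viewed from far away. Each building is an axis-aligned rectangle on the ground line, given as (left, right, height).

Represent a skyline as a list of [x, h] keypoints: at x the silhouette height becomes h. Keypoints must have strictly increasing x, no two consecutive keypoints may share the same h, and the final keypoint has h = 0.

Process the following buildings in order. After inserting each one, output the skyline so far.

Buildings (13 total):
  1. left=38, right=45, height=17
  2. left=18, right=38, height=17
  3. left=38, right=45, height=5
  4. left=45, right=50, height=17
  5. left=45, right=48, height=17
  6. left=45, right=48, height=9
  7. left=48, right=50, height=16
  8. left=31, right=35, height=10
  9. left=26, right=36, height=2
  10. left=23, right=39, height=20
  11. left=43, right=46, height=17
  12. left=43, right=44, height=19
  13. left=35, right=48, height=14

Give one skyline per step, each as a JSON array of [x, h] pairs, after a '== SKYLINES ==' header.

== SKYLINES ==
[[38,17],[45,0]]
[[18,17],[45,0]]
[[18,17],[45,0]]
[[18,17],[50,0]]
[[18,17],[50,0]]
[[18,17],[50,0]]
[[18,17],[50,0]]
[[18,17],[50,0]]
[[18,17],[50,0]]
[[18,17],[23,20],[39,17],[50,0]]
[[18,17],[23,20],[39,17],[50,0]]
[[18,17],[23,20],[39,17],[43,19],[44,17],[50,0]]
[[18,17],[23,20],[39,17],[43,19],[44,17],[50,0]]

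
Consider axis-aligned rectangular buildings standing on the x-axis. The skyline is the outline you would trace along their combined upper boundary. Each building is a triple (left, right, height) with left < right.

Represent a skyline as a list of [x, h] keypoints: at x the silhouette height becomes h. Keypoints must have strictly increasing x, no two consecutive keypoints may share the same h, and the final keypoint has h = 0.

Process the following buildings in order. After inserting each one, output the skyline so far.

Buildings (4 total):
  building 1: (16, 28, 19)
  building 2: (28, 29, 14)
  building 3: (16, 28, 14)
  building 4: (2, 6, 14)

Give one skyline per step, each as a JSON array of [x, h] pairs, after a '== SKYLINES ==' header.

== SKYLINES ==
[[16,19],[28,0]]
[[16,19],[28,14],[29,0]]
[[16,19],[28,14],[29,0]]
[[2,14],[6,0],[16,19],[28,14],[29,0]]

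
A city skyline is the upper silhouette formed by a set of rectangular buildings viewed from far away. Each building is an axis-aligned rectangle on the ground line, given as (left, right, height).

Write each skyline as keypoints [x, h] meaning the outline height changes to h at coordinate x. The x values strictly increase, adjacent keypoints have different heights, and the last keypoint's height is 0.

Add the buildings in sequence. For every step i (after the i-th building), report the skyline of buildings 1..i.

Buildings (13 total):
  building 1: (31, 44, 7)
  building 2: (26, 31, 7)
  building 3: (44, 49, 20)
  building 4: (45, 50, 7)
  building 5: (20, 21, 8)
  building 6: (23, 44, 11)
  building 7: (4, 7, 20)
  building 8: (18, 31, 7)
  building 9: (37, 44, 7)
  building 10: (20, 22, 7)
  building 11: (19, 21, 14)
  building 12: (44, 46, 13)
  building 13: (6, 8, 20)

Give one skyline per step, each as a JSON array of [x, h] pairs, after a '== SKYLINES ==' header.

== SKYLINES ==
[[31,7],[44,0]]
[[26,7],[44,0]]
[[26,7],[44,20],[49,0]]
[[26,7],[44,20],[49,7],[50,0]]
[[20,8],[21,0],[26,7],[44,20],[49,7],[50,0]]
[[20,8],[21,0],[23,11],[44,20],[49,7],[50,0]]
[[4,20],[7,0],[20,8],[21,0],[23,11],[44,20],[49,7],[50,0]]
[[4,20],[7,0],[18,7],[20,8],[21,7],[23,11],[44,20],[49,7],[50,0]]
[[4,20],[7,0],[18,7],[20,8],[21,7],[23,11],[44,20],[49,7],[50,0]]
[[4,20],[7,0],[18,7],[20,8],[21,7],[23,11],[44,20],[49,7],[50,0]]
[[4,20],[7,0],[18,7],[19,14],[21,7],[23,11],[44,20],[49,7],[50,0]]
[[4,20],[7,0],[18,7],[19,14],[21,7],[23,11],[44,20],[49,7],[50,0]]
[[4,20],[8,0],[18,7],[19,14],[21,7],[23,11],[44,20],[49,7],[50,0]]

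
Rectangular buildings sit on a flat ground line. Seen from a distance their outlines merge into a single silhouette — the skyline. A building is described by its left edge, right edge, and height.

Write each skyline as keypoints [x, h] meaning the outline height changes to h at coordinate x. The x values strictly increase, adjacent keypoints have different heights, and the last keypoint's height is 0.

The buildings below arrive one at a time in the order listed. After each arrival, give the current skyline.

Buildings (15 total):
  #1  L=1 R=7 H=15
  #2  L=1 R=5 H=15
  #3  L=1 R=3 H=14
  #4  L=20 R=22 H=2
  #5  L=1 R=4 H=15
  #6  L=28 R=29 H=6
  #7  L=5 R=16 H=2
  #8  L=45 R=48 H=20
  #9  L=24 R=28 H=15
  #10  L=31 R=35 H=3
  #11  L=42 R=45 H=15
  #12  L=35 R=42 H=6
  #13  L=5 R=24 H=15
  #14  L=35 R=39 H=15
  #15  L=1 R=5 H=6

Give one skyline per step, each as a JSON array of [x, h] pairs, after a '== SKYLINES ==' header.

== SKYLINES ==
[[1,15],[7,0]]
[[1,15],[7,0]]
[[1,15],[7,0]]
[[1,15],[7,0],[20,2],[22,0]]
[[1,15],[7,0],[20,2],[22,0]]
[[1,15],[7,0],[20,2],[22,0],[28,6],[29,0]]
[[1,15],[7,2],[16,0],[20,2],[22,0],[28,6],[29,0]]
[[1,15],[7,2],[16,0],[20,2],[22,0],[28,6],[29,0],[45,20],[48,0]]
[[1,15],[7,2],[16,0],[20,2],[22,0],[24,15],[28,6],[29,0],[45,20],[48,0]]
[[1,15],[7,2],[16,0],[20,2],[22,0],[24,15],[28,6],[29,0],[31,3],[35,0],[45,20],[48,0]]
[[1,15],[7,2],[16,0],[20,2],[22,0],[24,15],[28,6],[29,0],[31,3],[35,0],[42,15],[45,20],[48,0]]
[[1,15],[7,2],[16,0],[20,2],[22,0],[24,15],[28,6],[29,0],[31,3],[35,6],[42,15],[45,20],[48,0]]
[[1,15],[28,6],[29,0],[31,3],[35,6],[42,15],[45,20],[48,0]]
[[1,15],[28,6],[29,0],[31,3],[35,15],[39,6],[42,15],[45,20],[48,0]]
[[1,15],[28,6],[29,0],[31,3],[35,15],[39,6],[42,15],[45,20],[48,0]]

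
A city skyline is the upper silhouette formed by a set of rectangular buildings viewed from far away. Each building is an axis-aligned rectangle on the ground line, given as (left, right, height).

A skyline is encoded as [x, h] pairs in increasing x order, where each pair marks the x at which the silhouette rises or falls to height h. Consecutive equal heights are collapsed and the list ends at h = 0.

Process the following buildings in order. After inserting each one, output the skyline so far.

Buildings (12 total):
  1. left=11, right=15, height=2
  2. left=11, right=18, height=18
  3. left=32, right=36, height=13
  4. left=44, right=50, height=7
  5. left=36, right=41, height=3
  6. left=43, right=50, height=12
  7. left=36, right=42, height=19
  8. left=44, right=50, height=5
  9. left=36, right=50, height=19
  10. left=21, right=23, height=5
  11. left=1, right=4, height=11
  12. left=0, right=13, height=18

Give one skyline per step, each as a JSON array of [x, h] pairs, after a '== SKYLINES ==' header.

== SKYLINES ==
[[11,2],[15,0]]
[[11,18],[18,0]]
[[11,18],[18,0],[32,13],[36,0]]
[[11,18],[18,0],[32,13],[36,0],[44,7],[50,0]]
[[11,18],[18,0],[32,13],[36,3],[41,0],[44,7],[50,0]]
[[11,18],[18,0],[32,13],[36,3],[41,0],[43,12],[50,0]]
[[11,18],[18,0],[32,13],[36,19],[42,0],[43,12],[50,0]]
[[11,18],[18,0],[32,13],[36,19],[42,0],[43,12],[50,0]]
[[11,18],[18,0],[32,13],[36,19],[50,0]]
[[11,18],[18,0],[21,5],[23,0],[32,13],[36,19],[50,0]]
[[1,11],[4,0],[11,18],[18,0],[21,5],[23,0],[32,13],[36,19],[50,0]]
[[0,18],[18,0],[21,5],[23,0],[32,13],[36,19],[50,0]]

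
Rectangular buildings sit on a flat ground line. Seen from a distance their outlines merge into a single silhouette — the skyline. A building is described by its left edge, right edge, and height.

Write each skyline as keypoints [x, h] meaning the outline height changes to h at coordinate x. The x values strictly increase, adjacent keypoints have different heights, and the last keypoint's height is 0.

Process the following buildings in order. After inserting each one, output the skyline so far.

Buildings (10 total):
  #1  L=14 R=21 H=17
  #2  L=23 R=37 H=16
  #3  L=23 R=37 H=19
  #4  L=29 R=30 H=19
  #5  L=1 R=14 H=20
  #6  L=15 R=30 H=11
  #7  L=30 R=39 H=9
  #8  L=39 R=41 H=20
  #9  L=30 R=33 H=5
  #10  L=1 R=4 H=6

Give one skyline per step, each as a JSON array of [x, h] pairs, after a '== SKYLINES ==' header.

== SKYLINES ==
[[14,17],[21,0]]
[[14,17],[21,0],[23,16],[37,0]]
[[14,17],[21,0],[23,19],[37,0]]
[[14,17],[21,0],[23,19],[37,0]]
[[1,20],[14,17],[21,0],[23,19],[37,0]]
[[1,20],[14,17],[21,11],[23,19],[37,0]]
[[1,20],[14,17],[21,11],[23,19],[37,9],[39,0]]
[[1,20],[14,17],[21,11],[23,19],[37,9],[39,20],[41,0]]
[[1,20],[14,17],[21,11],[23,19],[37,9],[39,20],[41,0]]
[[1,20],[14,17],[21,11],[23,19],[37,9],[39,20],[41,0]]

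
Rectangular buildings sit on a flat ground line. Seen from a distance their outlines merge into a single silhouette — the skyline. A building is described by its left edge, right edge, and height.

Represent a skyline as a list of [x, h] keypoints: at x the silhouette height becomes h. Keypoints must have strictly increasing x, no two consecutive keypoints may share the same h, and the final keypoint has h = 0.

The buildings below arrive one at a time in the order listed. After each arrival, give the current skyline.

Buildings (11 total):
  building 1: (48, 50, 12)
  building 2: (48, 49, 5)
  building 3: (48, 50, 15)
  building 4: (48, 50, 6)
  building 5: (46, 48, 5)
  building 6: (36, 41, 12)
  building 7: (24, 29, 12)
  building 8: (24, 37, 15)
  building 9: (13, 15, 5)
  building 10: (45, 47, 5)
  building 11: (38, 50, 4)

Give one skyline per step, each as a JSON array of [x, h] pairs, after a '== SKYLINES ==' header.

== SKYLINES ==
[[48,12],[50,0]]
[[48,12],[50,0]]
[[48,15],[50,0]]
[[48,15],[50,0]]
[[46,5],[48,15],[50,0]]
[[36,12],[41,0],[46,5],[48,15],[50,0]]
[[24,12],[29,0],[36,12],[41,0],[46,5],[48,15],[50,0]]
[[24,15],[37,12],[41,0],[46,5],[48,15],[50,0]]
[[13,5],[15,0],[24,15],[37,12],[41,0],[46,5],[48,15],[50,0]]
[[13,5],[15,0],[24,15],[37,12],[41,0],[45,5],[48,15],[50,0]]
[[13,5],[15,0],[24,15],[37,12],[41,4],[45,5],[48,15],[50,0]]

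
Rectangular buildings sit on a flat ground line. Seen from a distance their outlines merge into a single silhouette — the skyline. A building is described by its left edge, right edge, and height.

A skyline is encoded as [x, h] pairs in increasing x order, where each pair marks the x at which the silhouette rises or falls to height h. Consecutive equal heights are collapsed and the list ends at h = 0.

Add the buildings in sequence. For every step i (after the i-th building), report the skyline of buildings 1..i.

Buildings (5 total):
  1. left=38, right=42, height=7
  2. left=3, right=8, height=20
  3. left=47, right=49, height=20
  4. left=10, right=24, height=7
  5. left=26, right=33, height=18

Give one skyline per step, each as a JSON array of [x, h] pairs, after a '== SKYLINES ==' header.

== SKYLINES ==
[[38,7],[42,0]]
[[3,20],[8,0],[38,7],[42,0]]
[[3,20],[8,0],[38,7],[42,0],[47,20],[49,0]]
[[3,20],[8,0],[10,7],[24,0],[38,7],[42,0],[47,20],[49,0]]
[[3,20],[8,0],[10,7],[24,0],[26,18],[33,0],[38,7],[42,0],[47,20],[49,0]]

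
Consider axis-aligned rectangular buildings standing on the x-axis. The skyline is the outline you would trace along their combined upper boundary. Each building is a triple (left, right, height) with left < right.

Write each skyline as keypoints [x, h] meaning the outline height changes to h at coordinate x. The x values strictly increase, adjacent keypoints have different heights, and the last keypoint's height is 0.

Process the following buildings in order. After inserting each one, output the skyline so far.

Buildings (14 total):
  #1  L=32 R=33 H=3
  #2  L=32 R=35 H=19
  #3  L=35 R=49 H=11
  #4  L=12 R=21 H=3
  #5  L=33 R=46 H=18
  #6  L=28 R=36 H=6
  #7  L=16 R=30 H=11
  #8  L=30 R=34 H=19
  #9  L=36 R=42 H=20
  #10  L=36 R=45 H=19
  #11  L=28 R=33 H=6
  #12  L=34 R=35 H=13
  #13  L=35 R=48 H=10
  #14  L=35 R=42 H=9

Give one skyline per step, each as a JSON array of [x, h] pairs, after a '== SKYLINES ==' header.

== SKYLINES ==
[[32,3],[33,0]]
[[32,19],[35,0]]
[[32,19],[35,11],[49,0]]
[[12,3],[21,0],[32,19],[35,11],[49,0]]
[[12,3],[21,0],[32,19],[35,18],[46,11],[49,0]]
[[12,3],[21,0],[28,6],[32,19],[35,18],[46,11],[49,0]]
[[12,3],[16,11],[30,6],[32,19],[35,18],[46,11],[49,0]]
[[12,3],[16,11],[30,19],[35,18],[46,11],[49,0]]
[[12,3],[16,11],[30,19],[35,18],[36,20],[42,18],[46,11],[49,0]]
[[12,3],[16,11],[30,19],[35,18],[36,20],[42,19],[45,18],[46,11],[49,0]]
[[12,3],[16,11],[30,19],[35,18],[36,20],[42,19],[45,18],[46,11],[49,0]]
[[12,3],[16,11],[30,19],[35,18],[36,20],[42,19],[45,18],[46,11],[49,0]]
[[12,3],[16,11],[30,19],[35,18],[36,20],[42,19],[45,18],[46,11],[49,0]]
[[12,3],[16,11],[30,19],[35,18],[36,20],[42,19],[45,18],[46,11],[49,0]]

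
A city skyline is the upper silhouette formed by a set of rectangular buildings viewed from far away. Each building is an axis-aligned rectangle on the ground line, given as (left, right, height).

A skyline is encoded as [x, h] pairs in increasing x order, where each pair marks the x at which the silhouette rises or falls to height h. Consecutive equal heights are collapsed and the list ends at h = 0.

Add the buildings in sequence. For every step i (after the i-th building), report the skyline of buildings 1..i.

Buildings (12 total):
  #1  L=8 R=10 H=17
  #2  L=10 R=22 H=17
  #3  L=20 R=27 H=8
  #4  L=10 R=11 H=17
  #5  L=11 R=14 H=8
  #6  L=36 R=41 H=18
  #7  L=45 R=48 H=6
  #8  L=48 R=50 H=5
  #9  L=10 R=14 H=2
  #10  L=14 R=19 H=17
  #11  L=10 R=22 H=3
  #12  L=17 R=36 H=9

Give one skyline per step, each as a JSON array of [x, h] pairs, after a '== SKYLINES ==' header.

== SKYLINES ==
[[8,17],[10,0]]
[[8,17],[22,0]]
[[8,17],[22,8],[27,0]]
[[8,17],[22,8],[27,0]]
[[8,17],[22,8],[27,0]]
[[8,17],[22,8],[27,0],[36,18],[41,0]]
[[8,17],[22,8],[27,0],[36,18],[41,0],[45,6],[48,0]]
[[8,17],[22,8],[27,0],[36,18],[41,0],[45,6],[48,5],[50,0]]
[[8,17],[22,8],[27,0],[36,18],[41,0],[45,6],[48,5],[50,0]]
[[8,17],[22,8],[27,0],[36,18],[41,0],[45,6],[48,5],[50,0]]
[[8,17],[22,8],[27,0],[36,18],[41,0],[45,6],[48,5],[50,0]]
[[8,17],[22,9],[36,18],[41,0],[45,6],[48,5],[50,0]]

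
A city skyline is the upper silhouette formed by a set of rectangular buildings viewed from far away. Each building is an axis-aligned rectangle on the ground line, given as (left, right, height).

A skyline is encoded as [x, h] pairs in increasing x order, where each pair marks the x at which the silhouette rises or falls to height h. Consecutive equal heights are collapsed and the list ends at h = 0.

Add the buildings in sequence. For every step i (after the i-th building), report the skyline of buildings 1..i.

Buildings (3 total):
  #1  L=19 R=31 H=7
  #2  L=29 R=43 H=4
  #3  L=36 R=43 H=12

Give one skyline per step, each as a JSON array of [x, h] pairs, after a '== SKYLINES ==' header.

== SKYLINES ==
[[19,7],[31,0]]
[[19,7],[31,4],[43,0]]
[[19,7],[31,4],[36,12],[43,0]]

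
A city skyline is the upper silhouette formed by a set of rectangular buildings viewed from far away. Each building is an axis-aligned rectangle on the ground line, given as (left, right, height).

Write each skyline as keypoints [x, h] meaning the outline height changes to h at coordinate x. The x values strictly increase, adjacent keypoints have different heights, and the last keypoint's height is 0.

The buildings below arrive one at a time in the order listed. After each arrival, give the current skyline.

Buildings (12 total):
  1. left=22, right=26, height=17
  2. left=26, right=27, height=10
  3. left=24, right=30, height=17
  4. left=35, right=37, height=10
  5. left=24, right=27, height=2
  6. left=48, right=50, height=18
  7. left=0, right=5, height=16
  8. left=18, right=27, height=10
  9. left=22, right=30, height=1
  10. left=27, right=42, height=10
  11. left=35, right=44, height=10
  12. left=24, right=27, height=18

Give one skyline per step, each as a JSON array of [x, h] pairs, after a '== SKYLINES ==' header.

== SKYLINES ==
[[22,17],[26,0]]
[[22,17],[26,10],[27,0]]
[[22,17],[30,0]]
[[22,17],[30,0],[35,10],[37,0]]
[[22,17],[30,0],[35,10],[37,0]]
[[22,17],[30,0],[35,10],[37,0],[48,18],[50,0]]
[[0,16],[5,0],[22,17],[30,0],[35,10],[37,0],[48,18],[50,0]]
[[0,16],[5,0],[18,10],[22,17],[30,0],[35,10],[37,0],[48,18],[50,0]]
[[0,16],[5,0],[18,10],[22,17],[30,0],[35,10],[37,0],[48,18],[50,0]]
[[0,16],[5,0],[18,10],[22,17],[30,10],[42,0],[48,18],[50,0]]
[[0,16],[5,0],[18,10],[22,17],[30,10],[44,0],[48,18],[50,0]]
[[0,16],[5,0],[18,10],[22,17],[24,18],[27,17],[30,10],[44,0],[48,18],[50,0]]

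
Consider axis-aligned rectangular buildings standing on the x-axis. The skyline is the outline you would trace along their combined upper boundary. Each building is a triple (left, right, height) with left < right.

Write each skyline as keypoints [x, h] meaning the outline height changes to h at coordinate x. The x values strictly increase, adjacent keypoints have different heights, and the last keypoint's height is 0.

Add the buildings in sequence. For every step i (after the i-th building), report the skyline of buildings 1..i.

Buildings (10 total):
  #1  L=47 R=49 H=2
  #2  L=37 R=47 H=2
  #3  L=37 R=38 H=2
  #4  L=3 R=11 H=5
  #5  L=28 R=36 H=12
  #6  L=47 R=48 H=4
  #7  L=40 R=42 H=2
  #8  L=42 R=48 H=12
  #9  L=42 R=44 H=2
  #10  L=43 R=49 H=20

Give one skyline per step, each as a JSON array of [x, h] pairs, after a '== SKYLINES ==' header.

== SKYLINES ==
[[47,2],[49,0]]
[[37,2],[49,0]]
[[37,2],[49,0]]
[[3,5],[11,0],[37,2],[49,0]]
[[3,5],[11,0],[28,12],[36,0],[37,2],[49,0]]
[[3,5],[11,0],[28,12],[36,0],[37,2],[47,4],[48,2],[49,0]]
[[3,5],[11,0],[28,12],[36,0],[37,2],[47,4],[48,2],[49,0]]
[[3,5],[11,0],[28,12],[36,0],[37,2],[42,12],[48,2],[49,0]]
[[3,5],[11,0],[28,12],[36,0],[37,2],[42,12],[48,2],[49,0]]
[[3,5],[11,0],[28,12],[36,0],[37,2],[42,12],[43,20],[49,0]]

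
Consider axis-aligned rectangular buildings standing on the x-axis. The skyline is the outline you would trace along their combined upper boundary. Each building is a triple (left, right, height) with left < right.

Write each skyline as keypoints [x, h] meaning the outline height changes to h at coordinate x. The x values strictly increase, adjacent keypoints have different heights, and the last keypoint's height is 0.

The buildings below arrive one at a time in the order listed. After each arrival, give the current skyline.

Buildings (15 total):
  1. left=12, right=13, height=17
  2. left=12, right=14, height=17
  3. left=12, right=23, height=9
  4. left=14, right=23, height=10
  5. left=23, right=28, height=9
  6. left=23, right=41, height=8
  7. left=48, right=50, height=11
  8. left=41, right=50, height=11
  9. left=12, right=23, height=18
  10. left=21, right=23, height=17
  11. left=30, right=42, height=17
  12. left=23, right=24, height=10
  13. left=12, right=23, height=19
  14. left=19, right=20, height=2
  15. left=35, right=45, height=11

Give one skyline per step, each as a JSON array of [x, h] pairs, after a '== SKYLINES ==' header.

== SKYLINES ==
[[12,17],[13,0]]
[[12,17],[14,0]]
[[12,17],[14,9],[23,0]]
[[12,17],[14,10],[23,0]]
[[12,17],[14,10],[23,9],[28,0]]
[[12,17],[14,10],[23,9],[28,8],[41,0]]
[[12,17],[14,10],[23,9],[28,8],[41,0],[48,11],[50,0]]
[[12,17],[14,10],[23,9],[28,8],[41,11],[50,0]]
[[12,18],[23,9],[28,8],[41,11],[50,0]]
[[12,18],[23,9],[28,8],[41,11],[50,0]]
[[12,18],[23,9],[28,8],[30,17],[42,11],[50,0]]
[[12,18],[23,10],[24,9],[28,8],[30,17],[42,11],[50,0]]
[[12,19],[23,10],[24,9],[28,8],[30,17],[42,11],[50,0]]
[[12,19],[23,10],[24,9],[28,8],[30,17],[42,11],[50,0]]
[[12,19],[23,10],[24,9],[28,8],[30,17],[42,11],[50,0]]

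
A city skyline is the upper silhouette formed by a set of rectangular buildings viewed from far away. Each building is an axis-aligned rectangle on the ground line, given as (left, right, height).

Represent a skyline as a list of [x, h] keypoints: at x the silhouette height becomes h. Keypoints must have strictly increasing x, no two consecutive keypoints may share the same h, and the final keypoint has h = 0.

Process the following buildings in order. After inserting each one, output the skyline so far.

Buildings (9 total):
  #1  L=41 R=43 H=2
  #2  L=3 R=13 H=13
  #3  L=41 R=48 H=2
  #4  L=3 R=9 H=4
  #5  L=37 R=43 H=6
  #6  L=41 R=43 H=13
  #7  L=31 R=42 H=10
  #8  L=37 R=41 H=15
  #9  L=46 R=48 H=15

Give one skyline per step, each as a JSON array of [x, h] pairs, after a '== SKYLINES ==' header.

== SKYLINES ==
[[41,2],[43,0]]
[[3,13],[13,0],[41,2],[43,0]]
[[3,13],[13,0],[41,2],[48,0]]
[[3,13],[13,0],[41,2],[48,0]]
[[3,13],[13,0],[37,6],[43,2],[48,0]]
[[3,13],[13,0],[37,6],[41,13],[43,2],[48,0]]
[[3,13],[13,0],[31,10],[41,13],[43,2],[48,0]]
[[3,13],[13,0],[31,10],[37,15],[41,13],[43,2],[48,0]]
[[3,13],[13,0],[31,10],[37,15],[41,13],[43,2],[46,15],[48,0]]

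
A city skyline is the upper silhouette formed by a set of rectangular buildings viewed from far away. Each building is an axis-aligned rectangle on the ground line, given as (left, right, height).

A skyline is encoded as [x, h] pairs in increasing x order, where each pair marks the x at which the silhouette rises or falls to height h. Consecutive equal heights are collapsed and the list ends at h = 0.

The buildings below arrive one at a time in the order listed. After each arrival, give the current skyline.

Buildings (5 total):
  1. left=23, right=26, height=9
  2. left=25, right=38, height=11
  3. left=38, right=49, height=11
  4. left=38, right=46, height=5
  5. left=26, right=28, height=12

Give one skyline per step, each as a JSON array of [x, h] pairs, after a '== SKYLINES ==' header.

== SKYLINES ==
[[23,9],[26,0]]
[[23,9],[25,11],[38,0]]
[[23,9],[25,11],[49,0]]
[[23,9],[25,11],[49,0]]
[[23,9],[25,11],[26,12],[28,11],[49,0]]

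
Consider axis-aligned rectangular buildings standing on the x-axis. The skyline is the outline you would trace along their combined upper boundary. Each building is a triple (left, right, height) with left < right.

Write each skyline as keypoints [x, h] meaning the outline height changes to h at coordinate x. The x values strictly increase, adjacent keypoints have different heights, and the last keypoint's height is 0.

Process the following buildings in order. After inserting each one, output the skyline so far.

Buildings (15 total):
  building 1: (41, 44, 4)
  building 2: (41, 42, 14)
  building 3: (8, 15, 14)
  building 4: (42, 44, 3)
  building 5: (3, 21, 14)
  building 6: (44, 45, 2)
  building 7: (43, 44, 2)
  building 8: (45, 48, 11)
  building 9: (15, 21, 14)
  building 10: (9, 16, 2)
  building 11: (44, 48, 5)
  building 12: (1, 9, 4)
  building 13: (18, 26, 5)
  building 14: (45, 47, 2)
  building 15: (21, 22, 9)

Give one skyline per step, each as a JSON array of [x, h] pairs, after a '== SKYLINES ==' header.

== SKYLINES ==
[[41,4],[44,0]]
[[41,14],[42,4],[44,0]]
[[8,14],[15,0],[41,14],[42,4],[44,0]]
[[8,14],[15,0],[41,14],[42,4],[44,0]]
[[3,14],[21,0],[41,14],[42,4],[44,0]]
[[3,14],[21,0],[41,14],[42,4],[44,2],[45,0]]
[[3,14],[21,0],[41,14],[42,4],[44,2],[45,0]]
[[3,14],[21,0],[41,14],[42,4],[44,2],[45,11],[48,0]]
[[3,14],[21,0],[41,14],[42,4],[44,2],[45,11],[48,0]]
[[3,14],[21,0],[41,14],[42,4],[44,2],[45,11],[48,0]]
[[3,14],[21,0],[41,14],[42,4],[44,5],[45,11],[48,0]]
[[1,4],[3,14],[21,0],[41,14],[42,4],[44,5],[45,11],[48,0]]
[[1,4],[3,14],[21,5],[26,0],[41,14],[42,4],[44,5],[45,11],[48,0]]
[[1,4],[3,14],[21,5],[26,0],[41,14],[42,4],[44,5],[45,11],[48,0]]
[[1,4],[3,14],[21,9],[22,5],[26,0],[41,14],[42,4],[44,5],[45,11],[48,0]]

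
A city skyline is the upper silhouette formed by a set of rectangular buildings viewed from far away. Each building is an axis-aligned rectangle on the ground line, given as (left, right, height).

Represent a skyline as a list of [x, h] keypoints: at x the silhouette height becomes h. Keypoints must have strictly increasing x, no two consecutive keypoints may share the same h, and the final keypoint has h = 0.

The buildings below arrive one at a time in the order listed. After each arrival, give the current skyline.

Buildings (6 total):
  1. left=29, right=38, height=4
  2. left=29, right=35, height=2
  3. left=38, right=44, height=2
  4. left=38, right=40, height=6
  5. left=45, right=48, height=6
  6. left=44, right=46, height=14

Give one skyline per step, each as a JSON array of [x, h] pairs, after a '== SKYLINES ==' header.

== SKYLINES ==
[[29,4],[38,0]]
[[29,4],[38,0]]
[[29,4],[38,2],[44,0]]
[[29,4],[38,6],[40,2],[44,0]]
[[29,4],[38,6],[40,2],[44,0],[45,6],[48,0]]
[[29,4],[38,6],[40,2],[44,14],[46,6],[48,0]]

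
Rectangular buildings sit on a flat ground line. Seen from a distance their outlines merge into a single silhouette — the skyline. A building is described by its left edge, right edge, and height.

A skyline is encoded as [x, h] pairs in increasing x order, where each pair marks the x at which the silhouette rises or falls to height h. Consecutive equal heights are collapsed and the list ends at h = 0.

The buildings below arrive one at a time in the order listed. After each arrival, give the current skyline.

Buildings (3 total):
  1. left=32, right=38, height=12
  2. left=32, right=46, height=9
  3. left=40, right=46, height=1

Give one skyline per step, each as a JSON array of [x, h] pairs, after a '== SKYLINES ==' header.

== SKYLINES ==
[[32,12],[38,0]]
[[32,12],[38,9],[46,0]]
[[32,12],[38,9],[46,0]]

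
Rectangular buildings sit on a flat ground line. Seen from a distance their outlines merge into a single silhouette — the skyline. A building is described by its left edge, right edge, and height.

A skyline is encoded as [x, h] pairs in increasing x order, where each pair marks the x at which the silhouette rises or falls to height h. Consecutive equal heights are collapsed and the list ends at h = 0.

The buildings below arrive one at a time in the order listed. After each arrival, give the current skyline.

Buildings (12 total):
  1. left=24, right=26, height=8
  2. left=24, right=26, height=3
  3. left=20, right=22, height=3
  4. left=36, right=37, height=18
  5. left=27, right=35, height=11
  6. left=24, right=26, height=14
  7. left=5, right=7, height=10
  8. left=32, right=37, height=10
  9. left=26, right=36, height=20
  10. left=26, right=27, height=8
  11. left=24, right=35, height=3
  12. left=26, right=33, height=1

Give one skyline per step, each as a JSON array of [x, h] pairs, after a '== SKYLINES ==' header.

== SKYLINES ==
[[24,8],[26,0]]
[[24,8],[26,0]]
[[20,3],[22,0],[24,8],[26,0]]
[[20,3],[22,0],[24,8],[26,0],[36,18],[37,0]]
[[20,3],[22,0],[24,8],[26,0],[27,11],[35,0],[36,18],[37,0]]
[[20,3],[22,0],[24,14],[26,0],[27,11],[35,0],[36,18],[37,0]]
[[5,10],[7,0],[20,3],[22,0],[24,14],[26,0],[27,11],[35,0],[36,18],[37,0]]
[[5,10],[7,0],[20,3],[22,0],[24,14],[26,0],[27,11],[35,10],[36,18],[37,0]]
[[5,10],[7,0],[20,3],[22,0],[24,14],[26,20],[36,18],[37,0]]
[[5,10],[7,0],[20,3],[22,0],[24,14],[26,20],[36,18],[37,0]]
[[5,10],[7,0],[20,3],[22,0],[24,14],[26,20],[36,18],[37,0]]
[[5,10],[7,0],[20,3],[22,0],[24,14],[26,20],[36,18],[37,0]]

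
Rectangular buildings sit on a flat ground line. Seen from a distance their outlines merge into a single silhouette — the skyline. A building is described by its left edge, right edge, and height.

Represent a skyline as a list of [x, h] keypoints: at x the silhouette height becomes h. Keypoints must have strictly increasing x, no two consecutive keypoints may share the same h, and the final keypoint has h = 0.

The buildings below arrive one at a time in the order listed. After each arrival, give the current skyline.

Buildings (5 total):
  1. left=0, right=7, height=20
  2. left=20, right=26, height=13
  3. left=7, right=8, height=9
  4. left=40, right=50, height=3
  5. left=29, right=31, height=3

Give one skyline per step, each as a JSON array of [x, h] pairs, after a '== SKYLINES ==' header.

== SKYLINES ==
[[0,20],[7,0]]
[[0,20],[7,0],[20,13],[26,0]]
[[0,20],[7,9],[8,0],[20,13],[26,0]]
[[0,20],[7,9],[8,0],[20,13],[26,0],[40,3],[50,0]]
[[0,20],[7,9],[8,0],[20,13],[26,0],[29,3],[31,0],[40,3],[50,0]]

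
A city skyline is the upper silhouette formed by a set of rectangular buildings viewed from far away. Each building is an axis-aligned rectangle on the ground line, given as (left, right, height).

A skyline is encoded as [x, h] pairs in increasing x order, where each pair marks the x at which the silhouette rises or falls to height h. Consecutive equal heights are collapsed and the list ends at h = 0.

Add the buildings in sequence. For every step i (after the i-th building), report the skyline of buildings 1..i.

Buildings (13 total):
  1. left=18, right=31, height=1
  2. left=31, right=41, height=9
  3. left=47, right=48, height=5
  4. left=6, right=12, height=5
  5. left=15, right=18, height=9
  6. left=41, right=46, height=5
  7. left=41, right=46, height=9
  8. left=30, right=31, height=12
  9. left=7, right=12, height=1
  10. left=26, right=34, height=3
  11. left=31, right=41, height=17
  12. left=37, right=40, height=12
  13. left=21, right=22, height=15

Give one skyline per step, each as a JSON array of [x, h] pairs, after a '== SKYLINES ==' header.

== SKYLINES ==
[[18,1],[31,0]]
[[18,1],[31,9],[41,0]]
[[18,1],[31,9],[41,0],[47,5],[48,0]]
[[6,5],[12,0],[18,1],[31,9],[41,0],[47,5],[48,0]]
[[6,5],[12,0],[15,9],[18,1],[31,9],[41,0],[47,5],[48,0]]
[[6,5],[12,0],[15,9],[18,1],[31,9],[41,5],[46,0],[47,5],[48,0]]
[[6,5],[12,0],[15,9],[18,1],[31,9],[46,0],[47,5],[48,0]]
[[6,5],[12,0],[15,9],[18,1],[30,12],[31,9],[46,0],[47,5],[48,0]]
[[6,5],[12,0],[15,9],[18,1],[30,12],[31,9],[46,0],[47,5],[48,0]]
[[6,5],[12,0],[15,9],[18,1],[26,3],[30,12],[31,9],[46,0],[47,5],[48,0]]
[[6,5],[12,0],[15,9],[18,1],[26,3],[30,12],[31,17],[41,9],[46,0],[47,5],[48,0]]
[[6,5],[12,0],[15,9],[18,1],[26,3],[30,12],[31,17],[41,9],[46,0],[47,5],[48,0]]
[[6,5],[12,0],[15,9],[18,1],[21,15],[22,1],[26,3],[30,12],[31,17],[41,9],[46,0],[47,5],[48,0]]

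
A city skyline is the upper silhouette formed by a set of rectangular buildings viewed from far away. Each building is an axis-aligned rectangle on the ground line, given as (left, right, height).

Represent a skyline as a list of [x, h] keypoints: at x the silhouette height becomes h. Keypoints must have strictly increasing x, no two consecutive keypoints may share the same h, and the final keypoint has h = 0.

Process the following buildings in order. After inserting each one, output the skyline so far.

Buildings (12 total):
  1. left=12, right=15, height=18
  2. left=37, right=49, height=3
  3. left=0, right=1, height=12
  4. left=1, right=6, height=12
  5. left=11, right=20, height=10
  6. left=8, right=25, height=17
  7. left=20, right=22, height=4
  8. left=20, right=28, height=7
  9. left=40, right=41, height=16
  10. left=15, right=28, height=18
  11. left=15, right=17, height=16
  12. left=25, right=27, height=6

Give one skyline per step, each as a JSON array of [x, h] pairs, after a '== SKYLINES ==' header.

== SKYLINES ==
[[12,18],[15,0]]
[[12,18],[15,0],[37,3],[49,0]]
[[0,12],[1,0],[12,18],[15,0],[37,3],[49,0]]
[[0,12],[6,0],[12,18],[15,0],[37,3],[49,0]]
[[0,12],[6,0],[11,10],[12,18],[15,10],[20,0],[37,3],[49,0]]
[[0,12],[6,0],[8,17],[12,18],[15,17],[25,0],[37,3],[49,0]]
[[0,12],[6,0],[8,17],[12,18],[15,17],[25,0],[37,3],[49,0]]
[[0,12],[6,0],[8,17],[12,18],[15,17],[25,7],[28,0],[37,3],[49,0]]
[[0,12],[6,0],[8,17],[12,18],[15,17],[25,7],[28,0],[37,3],[40,16],[41,3],[49,0]]
[[0,12],[6,0],[8,17],[12,18],[28,0],[37,3],[40,16],[41,3],[49,0]]
[[0,12],[6,0],[8,17],[12,18],[28,0],[37,3],[40,16],[41,3],[49,0]]
[[0,12],[6,0],[8,17],[12,18],[28,0],[37,3],[40,16],[41,3],[49,0]]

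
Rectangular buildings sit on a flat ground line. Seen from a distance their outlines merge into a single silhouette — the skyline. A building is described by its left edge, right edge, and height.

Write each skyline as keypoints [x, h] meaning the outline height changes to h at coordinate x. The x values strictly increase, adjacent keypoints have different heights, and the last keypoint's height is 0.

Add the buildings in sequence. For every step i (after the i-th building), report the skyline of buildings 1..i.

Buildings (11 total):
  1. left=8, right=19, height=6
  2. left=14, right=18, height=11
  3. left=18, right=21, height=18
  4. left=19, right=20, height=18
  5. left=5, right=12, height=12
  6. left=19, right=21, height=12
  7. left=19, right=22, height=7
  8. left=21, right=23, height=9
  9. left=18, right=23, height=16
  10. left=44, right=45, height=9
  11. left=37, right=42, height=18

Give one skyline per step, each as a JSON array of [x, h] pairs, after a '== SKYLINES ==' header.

== SKYLINES ==
[[8,6],[19,0]]
[[8,6],[14,11],[18,6],[19,0]]
[[8,6],[14,11],[18,18],[21,0]]
[[8,6],[14,11],[18,18],[21,0]]
[[5,12],[12,6],[14,11],[18,18],[21,0]]
[[5,12],[12,6],[14,11],[18,18],[21,0]]
[[5,12],[12,6],[14,11],[18,18],[21,7],[22,0]]
[[5,12],[12,6],[14,11],[18,18],[21,9],[23,0]]
[[5,12],[12,6],[14,11],[18,18],[21,16],[23,0]]
[[5,12],[12,6],[14,11],[18,18],[21,16],[23,0],[44,9],[45,0]]
[[5,12],[12,6],[14,11],[18,18],[21,16],[23,0],[37,18],[42,0],[44,9],[45,0]]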